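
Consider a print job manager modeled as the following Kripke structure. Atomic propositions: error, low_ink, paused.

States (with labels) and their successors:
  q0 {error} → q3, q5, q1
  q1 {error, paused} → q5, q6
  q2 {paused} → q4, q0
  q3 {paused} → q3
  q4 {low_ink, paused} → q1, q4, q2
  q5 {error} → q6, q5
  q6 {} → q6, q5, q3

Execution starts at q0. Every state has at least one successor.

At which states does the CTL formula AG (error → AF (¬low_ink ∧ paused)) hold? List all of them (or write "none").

{q3}

States satisfying error → AF (¬low_ink ∧ paused): {q1, q2, q3, q4, q6}.
States satisfying AG (error → AF (¬low_ink ∧ paused)): {q3}.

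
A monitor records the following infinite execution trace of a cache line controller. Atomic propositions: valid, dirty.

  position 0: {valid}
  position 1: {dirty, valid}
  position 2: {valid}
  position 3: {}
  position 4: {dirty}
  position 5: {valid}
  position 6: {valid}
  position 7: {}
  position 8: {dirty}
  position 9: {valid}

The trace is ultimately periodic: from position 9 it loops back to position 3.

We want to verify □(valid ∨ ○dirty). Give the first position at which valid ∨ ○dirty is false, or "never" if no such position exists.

4

Check valid ∨ ○dirty at each position in order: 0 ✓, 1 ✓, 2 ✓, 3 ✓.
At position 4 the labels are {dirty} and the next position 5 has {valid}, so valid ∨ ○dirty is false there. This is the first violation.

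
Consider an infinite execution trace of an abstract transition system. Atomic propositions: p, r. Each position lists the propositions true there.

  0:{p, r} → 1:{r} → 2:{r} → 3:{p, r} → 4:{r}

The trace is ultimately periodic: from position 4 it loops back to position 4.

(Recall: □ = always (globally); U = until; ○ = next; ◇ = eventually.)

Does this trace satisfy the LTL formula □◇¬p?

Holds

◇¬p holds at every position 0..4, and those are all positions ever visited, so □◇¬p holds.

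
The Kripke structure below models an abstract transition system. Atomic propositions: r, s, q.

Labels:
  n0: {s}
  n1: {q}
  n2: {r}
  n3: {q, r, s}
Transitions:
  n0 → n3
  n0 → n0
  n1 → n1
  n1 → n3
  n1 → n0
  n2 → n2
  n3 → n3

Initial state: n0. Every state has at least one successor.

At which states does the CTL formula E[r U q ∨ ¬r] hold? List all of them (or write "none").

States satisfying r: {n2, n3}.
States satisfying q ∨ ¬r: {n0, n1, n3}.
States satisfying E[r U q ∨ ¬r]: {n0, n1, n3}.

{n0, n1, n3}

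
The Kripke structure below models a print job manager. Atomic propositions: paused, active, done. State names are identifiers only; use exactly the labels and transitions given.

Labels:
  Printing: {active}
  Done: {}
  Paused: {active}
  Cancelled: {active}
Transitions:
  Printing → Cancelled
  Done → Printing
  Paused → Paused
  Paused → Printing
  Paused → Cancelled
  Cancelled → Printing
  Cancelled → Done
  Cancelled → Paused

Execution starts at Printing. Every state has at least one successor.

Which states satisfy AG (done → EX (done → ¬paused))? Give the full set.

States satisfying done → EX (done → ¬paused): {Printing, Done, Paused, Cancelled}.
States satisfying AG (done → EX (done → ¬paused)): {Printing, Done, Paused, Cancelled}.

{Printing, Done, Paused, Cancelled}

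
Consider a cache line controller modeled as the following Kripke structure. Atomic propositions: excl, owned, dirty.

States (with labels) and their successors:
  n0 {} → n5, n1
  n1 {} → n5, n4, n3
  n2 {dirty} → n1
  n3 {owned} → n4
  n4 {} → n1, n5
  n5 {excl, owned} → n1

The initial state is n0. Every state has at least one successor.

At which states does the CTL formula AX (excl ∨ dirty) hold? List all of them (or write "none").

States satisfying excl ∨ dirty: {n2, n5}.
States satisfying AX (excl ∨ dirty): ∅.

none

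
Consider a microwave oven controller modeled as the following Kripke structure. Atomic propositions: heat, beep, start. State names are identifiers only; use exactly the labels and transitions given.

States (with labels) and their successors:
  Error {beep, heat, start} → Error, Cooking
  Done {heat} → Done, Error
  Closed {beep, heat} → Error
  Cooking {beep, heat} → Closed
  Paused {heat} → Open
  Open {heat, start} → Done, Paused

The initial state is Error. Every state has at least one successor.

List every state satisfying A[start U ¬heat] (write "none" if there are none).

States satisfying start: {Error, Open}.
States satisfying ¬heat: ∅.
States satisfying A[start U ¬heat]: ∅.

none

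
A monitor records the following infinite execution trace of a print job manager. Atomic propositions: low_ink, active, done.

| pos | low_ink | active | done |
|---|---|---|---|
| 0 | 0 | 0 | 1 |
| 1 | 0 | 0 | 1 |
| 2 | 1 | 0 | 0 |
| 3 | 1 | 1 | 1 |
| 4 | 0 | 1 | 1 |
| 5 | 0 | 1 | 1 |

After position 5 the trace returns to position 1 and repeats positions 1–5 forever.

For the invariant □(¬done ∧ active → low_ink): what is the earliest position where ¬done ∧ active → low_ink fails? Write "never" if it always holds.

never

¬done ∧ active → low_ink holds at every position 0..5, and those are all the positions the trace ever visits, so the invariant □(¬done ∧ active → low_ink) is never violated.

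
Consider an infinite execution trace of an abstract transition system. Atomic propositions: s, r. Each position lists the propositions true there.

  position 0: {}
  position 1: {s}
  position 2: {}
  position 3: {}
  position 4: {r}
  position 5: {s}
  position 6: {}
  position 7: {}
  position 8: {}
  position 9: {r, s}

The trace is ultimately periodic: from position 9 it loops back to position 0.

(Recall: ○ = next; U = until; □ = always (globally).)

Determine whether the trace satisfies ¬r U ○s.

Holds

Walking from position 0: ○s first holds at position 0, and ¬r holds at every earlier position along the way, so ¬r U ○s holds.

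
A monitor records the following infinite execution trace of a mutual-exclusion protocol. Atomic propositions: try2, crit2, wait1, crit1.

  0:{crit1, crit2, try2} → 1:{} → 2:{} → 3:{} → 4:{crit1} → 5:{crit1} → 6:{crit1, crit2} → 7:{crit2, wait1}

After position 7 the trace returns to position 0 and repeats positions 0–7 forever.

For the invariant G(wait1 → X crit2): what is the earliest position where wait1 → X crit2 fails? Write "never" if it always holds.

wait1 → X crit2 holds at every position 0..7, and those are all the positions the trace ever visits, so the invariant G(wait1 → X crit2) is never violated.

never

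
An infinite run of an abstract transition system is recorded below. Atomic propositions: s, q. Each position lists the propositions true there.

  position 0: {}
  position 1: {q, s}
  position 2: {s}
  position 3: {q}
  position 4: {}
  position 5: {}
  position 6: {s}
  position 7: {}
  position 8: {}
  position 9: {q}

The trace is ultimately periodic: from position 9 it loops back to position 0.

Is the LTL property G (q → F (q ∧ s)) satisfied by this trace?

q → F (q ∧ s) holds at every position 0..9, and those are all positions ever visited, so G (q → F (q ∧ s)) holds.
Positions where q holds: 1, 3, 9.
Check F (q ∧ s) at each: 1→ok, 3→ok, 9→ok.

Yes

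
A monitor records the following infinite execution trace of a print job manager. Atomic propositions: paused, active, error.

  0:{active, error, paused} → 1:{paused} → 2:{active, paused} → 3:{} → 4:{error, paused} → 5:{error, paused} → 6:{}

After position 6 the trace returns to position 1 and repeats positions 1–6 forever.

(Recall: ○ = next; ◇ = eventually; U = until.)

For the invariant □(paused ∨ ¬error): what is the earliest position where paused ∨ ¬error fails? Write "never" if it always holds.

paused ∨ ¬error holds at every position 0..6, and those are all the positions the trace ever visits, so the invariant □(paused ∨ ¬error) is never violated.

never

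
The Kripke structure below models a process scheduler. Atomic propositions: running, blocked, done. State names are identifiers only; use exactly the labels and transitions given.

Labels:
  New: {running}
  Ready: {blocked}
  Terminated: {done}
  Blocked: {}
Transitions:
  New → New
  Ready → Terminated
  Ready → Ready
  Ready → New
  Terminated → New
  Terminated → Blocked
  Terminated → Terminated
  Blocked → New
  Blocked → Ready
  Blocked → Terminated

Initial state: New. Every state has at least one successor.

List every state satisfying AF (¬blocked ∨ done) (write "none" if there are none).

{New, Terminated, Blocked}

States satisfying ¬blocked ∨ done: {New, Terminated, Blocked}.
States satisfying AF (¬blocked ∨ done): {New, Terminated, Blocked}.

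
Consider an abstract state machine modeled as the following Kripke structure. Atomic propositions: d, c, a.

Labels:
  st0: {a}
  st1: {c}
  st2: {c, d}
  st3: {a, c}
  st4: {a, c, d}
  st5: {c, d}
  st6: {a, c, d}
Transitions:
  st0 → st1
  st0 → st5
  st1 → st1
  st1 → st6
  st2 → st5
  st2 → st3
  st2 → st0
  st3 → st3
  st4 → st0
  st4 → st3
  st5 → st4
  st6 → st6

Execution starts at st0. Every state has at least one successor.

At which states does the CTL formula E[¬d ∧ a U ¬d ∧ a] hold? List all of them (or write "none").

{st0, st3}

States satisfying ¬d ∧ a: {st0, st3}.
States satisfying E[¬d ∧ a U ¬d ∧ a]: {st0, st3}.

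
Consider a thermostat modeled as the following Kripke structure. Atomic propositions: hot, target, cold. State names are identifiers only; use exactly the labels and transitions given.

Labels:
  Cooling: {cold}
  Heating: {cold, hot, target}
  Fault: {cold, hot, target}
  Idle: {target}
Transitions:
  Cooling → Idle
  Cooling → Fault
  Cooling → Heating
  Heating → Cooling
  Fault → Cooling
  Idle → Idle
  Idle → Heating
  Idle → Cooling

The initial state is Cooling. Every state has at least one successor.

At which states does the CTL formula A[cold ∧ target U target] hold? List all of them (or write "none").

{Heating, Fault, Idle}

States satisfying cold ∧ target: {Heating, Fault}.
States satisfying target: {Heating, Fault, Idle}.
States satisfying A[cold ∧ target U target]: {Heating, Fault, Idle}.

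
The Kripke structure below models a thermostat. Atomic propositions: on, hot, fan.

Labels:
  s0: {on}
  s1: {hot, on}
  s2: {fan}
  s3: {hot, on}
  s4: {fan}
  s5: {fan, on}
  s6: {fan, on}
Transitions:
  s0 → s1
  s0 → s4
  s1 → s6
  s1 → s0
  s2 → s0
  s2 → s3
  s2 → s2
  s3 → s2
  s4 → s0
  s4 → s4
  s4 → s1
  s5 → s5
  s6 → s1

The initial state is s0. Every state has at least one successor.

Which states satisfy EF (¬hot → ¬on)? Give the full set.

{s0, s1, s2, s3, s4, s6}

States satisfying ¬hot → ¬on: {s1, s2, s3, s4}.
States satisfying EF (¬hot → ¬on): {s0, s1, s2, s3, s4, s6}.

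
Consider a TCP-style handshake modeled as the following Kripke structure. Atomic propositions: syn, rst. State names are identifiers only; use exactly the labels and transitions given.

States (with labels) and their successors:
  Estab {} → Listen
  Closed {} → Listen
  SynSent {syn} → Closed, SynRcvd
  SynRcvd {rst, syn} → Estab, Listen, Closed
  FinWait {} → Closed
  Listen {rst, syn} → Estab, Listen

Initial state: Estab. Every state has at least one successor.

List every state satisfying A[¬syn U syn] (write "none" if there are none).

States satisfying ¬syn: {Estab, Closed, FinWait}.
States satisfying syn: {SynSent, SynRcvd, Listen}.
States satisfying A[¬syn U syn]: {Estab, Closed, SynSent, SynRcvd, FinWait, Listen}.

{Estab, Closed, SynSent, SynRcvd, FinWait, Listen}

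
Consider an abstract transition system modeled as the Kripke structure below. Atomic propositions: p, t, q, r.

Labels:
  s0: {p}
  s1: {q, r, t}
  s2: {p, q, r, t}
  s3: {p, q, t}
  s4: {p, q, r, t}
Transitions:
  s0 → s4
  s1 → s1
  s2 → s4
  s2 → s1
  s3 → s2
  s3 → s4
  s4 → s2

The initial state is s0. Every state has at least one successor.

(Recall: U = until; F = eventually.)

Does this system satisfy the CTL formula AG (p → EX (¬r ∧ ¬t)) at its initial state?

Violated

States satisfying p → EX (¬r ∧ ¬t): {s1}.
States satisfying AG (p → EX (¬r ∧ ¬t)): {s1}.
s0 is reachable from s0 and violates p → EX (¬r ∧ ¬t), so AG fails at s0.
s0 ∉ Sat(AG (p → EX (¬r ∧ ¬t))).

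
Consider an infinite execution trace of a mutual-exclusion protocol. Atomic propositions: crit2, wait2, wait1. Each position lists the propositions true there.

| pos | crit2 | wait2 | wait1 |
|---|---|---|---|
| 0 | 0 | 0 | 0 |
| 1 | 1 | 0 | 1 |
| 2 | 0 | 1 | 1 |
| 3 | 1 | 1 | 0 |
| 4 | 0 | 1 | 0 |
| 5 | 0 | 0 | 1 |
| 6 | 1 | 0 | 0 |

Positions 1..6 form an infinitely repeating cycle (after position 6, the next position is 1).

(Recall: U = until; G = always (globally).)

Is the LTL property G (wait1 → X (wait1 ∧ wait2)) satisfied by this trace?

wait1 → X (wait1 ∧ wait2) must hold at every position from 0 onward. It fails at position 2, so G (wait1 → X (wait1 ∧ wait2)) is false.
Positions where wait1 holds: 1, 2, 5.
Check X (wait1 ∧ wait2) at each: 1→ok, 2→fails, 5→fails.

Does not hold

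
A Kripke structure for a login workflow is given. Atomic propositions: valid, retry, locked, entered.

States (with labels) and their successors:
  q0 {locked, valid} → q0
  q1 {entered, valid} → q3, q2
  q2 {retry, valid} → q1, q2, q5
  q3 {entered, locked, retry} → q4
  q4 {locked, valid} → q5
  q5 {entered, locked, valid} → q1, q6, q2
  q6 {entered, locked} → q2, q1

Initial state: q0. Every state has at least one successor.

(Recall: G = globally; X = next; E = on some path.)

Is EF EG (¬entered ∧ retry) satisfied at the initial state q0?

Does not hold

States satisfying EG (¬entered ∧ retry): {q2}.
States satisfying EF EG (¬entered ∧ retry): {q1, q2, q3, q4, q5, q6}.
No suitable path/successor from q0 witnesses the formula.
q0 ∉ Sat(EF EG (¬entered ∧ retry)).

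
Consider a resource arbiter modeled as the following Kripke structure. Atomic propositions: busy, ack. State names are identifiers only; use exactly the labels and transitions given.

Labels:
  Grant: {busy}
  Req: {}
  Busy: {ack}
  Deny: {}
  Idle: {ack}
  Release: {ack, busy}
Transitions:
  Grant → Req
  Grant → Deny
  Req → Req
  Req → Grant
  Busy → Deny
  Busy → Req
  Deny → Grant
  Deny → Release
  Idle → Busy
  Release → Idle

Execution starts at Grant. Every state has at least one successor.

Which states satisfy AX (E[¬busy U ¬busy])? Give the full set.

{Grant, Busy, Idle, Release}

States satisfying E[¬busy U ¬busy]: {Req, Busy, Deny, Idle}.
States satisfying AX (E[¬busy U ¬busy]): {Grant, Busy, Idle, Release}.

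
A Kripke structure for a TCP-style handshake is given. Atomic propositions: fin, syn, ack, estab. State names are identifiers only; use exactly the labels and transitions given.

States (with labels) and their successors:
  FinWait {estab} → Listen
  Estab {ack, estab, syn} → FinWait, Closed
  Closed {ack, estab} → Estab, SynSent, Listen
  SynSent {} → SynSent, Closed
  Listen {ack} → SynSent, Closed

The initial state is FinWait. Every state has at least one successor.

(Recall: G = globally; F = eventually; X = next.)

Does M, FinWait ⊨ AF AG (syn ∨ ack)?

Does not hold

States satisfying AG (syn ∨ ack): ∅.
States satisfying AF AG (syn ∨ ack): ∅.
There is a path from FinWait along which AG (syn ∨ ack) never holds.
FinWait ∉ Sat(AF AG (syn ∨ ack)).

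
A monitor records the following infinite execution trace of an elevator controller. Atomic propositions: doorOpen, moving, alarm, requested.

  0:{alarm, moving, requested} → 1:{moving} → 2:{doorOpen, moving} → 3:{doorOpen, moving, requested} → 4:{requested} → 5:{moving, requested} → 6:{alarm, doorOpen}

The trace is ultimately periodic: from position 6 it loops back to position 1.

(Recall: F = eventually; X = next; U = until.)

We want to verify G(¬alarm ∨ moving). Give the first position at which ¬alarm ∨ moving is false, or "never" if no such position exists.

Check ¬alarm ∨ moving at each position in order: 0 ✓, 1 ✓, 2 ✓, 3 ✓, 4 ✓, 5 ✓.
At position 6 the labels are {alarm, doorOpen}, so ¬alarm ∨ moving is false there. This is the first violation.

6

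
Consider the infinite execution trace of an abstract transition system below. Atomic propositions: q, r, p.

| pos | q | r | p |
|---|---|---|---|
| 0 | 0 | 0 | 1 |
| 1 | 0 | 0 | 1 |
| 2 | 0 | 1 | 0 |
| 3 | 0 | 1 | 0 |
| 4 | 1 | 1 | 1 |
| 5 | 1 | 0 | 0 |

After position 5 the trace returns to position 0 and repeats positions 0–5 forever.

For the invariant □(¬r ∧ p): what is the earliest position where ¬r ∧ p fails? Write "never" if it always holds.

2

Check ¬r ∧ p at each position in order: 0 ✓, 1 ✓.
At position 2 the labels are {r}, so ¬r ∧ p is false there. This is the first violation.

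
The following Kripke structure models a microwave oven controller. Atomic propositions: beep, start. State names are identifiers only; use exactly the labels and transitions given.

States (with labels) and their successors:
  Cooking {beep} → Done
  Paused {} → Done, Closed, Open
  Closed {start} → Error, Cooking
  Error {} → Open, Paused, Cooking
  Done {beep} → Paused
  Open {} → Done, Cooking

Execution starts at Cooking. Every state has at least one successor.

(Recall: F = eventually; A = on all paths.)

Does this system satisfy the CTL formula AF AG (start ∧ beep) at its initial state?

States satisfying AG (start ∧ beep): ∅.
States satisfying AF AG (start ∧ beep): ∅.
There is a path from Cooking along which AG (start ∧ beep) never holds.
Cooking ∉ Sat(AF AG (start ∧ beep)).

No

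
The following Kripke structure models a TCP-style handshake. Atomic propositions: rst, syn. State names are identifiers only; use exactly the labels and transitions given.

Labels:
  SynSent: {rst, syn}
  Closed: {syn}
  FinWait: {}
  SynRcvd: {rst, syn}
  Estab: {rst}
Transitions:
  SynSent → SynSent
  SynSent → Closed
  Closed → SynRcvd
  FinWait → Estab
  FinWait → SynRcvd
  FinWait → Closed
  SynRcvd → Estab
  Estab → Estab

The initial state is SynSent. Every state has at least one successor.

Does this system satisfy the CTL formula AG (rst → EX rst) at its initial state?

States satisfying rst → EX rst: {SynSent, Closed, FinWait, SynRcvd, Estab}.
States satisfying AG (rst → EX rst): {SynSent, Closed, FinWait, SynRcvd, Estab}.
Every state reachable from SynSent satisfies rst → EX rst.
SynSent ∈ Sat(AG (rst → EX rst)).

Satisfied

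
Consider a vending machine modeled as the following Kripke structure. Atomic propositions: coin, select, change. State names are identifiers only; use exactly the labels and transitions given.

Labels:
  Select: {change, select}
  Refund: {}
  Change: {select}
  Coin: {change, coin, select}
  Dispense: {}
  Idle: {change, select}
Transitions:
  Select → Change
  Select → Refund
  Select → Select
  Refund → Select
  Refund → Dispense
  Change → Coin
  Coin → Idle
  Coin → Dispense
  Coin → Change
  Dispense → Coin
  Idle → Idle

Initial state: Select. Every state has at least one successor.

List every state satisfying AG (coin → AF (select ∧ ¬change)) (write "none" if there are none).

{Idle}

States satisfying coin → AF (select ∧ ¬change): {Select, Refund, Change, Dispense, Idle}.
States satisfying AG (coin → AF (select ∧ ¬change)): {Idle}.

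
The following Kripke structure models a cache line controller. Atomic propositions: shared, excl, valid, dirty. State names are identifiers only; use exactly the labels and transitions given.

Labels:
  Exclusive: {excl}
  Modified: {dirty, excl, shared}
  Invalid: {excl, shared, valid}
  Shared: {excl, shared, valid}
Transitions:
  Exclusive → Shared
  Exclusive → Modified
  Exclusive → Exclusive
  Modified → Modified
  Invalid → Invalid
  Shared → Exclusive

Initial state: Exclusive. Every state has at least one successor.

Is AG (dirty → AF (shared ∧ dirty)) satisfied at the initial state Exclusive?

Yes

States satisfying dirty → AF (shared ∧ dirty): {Exclusive, Modified, Invalid, Shared}.
States satisfying AG (dirty → AF (shared ∧ dirty)): {Exclusive, Modified, Invalid, Shared}.
Every state reachable from Exclusive satisfies dirty → AF (shared ∧ dirty).
Exclusive ∈ Sat(AG (dirty → AF (shared ∧ dirty))).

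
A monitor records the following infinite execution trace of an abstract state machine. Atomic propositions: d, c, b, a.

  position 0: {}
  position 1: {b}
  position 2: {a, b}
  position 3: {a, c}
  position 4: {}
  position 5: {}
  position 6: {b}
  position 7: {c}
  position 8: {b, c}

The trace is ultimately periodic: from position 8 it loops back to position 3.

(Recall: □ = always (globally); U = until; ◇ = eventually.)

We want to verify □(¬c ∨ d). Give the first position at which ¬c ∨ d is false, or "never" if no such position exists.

Check ¬c ∨ d at each position in order: 0 ✓, 1 ✓, 2 ✓.
At position 3 the labels are {a, c}, so ¬c ∨ d is false there. This is the first violation.

3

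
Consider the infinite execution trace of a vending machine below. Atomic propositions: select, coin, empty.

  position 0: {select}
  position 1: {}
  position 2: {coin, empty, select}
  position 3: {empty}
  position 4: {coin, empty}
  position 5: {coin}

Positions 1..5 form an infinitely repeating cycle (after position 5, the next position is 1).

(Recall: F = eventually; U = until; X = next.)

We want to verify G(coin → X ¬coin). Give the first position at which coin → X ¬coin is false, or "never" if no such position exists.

4

Check coin → X ¬coin at each position in order: 0 ✓, 1 ✓, 2 ✓, 3 ✓.
At position 4 the labels are {coin, empty} and the next position 5 has {coin}, so coin → X ¬coin is false there. This is the first violation.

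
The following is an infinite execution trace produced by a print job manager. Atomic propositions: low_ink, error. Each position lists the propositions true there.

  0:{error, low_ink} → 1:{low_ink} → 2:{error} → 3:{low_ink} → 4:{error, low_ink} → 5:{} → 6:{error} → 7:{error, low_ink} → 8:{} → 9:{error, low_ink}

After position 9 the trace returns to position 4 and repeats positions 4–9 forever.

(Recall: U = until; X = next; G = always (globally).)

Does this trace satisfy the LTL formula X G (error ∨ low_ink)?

No

The position after 0 is 1; G (error ∨ low_ink) is false there.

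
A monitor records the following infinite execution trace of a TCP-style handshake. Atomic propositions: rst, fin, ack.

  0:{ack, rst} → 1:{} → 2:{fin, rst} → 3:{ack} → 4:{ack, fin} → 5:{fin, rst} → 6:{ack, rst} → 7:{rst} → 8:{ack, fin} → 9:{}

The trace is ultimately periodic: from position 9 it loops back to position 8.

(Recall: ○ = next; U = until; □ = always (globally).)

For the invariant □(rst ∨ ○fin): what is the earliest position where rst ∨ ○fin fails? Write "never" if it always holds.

Check rst ∨ ○fin at each position in order: 0 ✓, 1 ✓, 2 ✓, 3 ✓, 4 ✓, 5 ✓, 6 ✓, 7 ✓.
At position 8 the labels are {ack, fin} and the next position 9 has {}, so rst ∨ ○fin is false there. This is the first violation.

8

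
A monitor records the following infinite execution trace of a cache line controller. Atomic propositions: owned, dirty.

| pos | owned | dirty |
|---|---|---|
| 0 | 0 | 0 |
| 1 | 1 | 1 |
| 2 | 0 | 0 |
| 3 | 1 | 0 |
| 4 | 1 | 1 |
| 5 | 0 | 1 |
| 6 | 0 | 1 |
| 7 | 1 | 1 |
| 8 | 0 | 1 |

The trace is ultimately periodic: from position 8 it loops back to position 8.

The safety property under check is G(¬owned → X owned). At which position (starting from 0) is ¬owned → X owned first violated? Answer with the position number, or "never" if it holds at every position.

5

Check ¬owned → X owned at each position in order: 0 ✓, 1 ✓, 2 ✓, 3 ✓, 4 ✓.
At position 5 the labels are {dirty} and the next position 6 has {dirty}, so ¬owned → X owned is false there. This is the first violation.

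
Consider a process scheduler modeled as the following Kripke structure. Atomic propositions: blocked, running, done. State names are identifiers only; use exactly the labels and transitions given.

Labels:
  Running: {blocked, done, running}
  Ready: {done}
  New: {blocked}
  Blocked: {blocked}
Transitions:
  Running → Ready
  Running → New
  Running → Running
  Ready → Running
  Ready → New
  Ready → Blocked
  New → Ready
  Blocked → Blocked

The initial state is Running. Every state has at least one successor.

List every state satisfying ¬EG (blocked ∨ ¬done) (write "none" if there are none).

{Ready, New}

States satisfying blocked ∨ ¬done: {Running, New, Blocked}.
States satisfying EG (blocked ∨ ¬done): {Running, Blocked}.
States satisfying ¬EG (blocked ∨ ¬done): {Ready, New}.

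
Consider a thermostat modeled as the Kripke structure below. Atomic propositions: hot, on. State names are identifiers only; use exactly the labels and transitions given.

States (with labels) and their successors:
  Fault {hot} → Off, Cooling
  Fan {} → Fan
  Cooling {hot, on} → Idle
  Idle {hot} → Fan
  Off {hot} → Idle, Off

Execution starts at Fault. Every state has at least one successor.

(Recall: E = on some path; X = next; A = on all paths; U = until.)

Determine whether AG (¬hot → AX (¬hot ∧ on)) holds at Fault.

States satisfying ¬hot → AX (¬hot ∧ on): {Fault, Cooling, Idle, Off}.
States satisfying AG (¬hot → AX (¬hot ∧ on)): ∅.
Fan is reachable from Fault and violates ¬hot → AX (¬hot ∧ on), so AG fails at Fault.
Fault ∉ Sat(AG (¬hot → AX (¬hot ∧ on))).

Violated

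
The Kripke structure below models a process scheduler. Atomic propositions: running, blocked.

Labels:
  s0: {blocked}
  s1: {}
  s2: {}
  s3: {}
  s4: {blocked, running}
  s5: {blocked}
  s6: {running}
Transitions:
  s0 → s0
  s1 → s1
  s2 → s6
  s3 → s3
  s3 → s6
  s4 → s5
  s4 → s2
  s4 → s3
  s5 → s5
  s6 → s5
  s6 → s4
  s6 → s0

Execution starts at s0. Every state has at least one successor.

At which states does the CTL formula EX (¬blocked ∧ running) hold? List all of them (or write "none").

States satisfying ¬blocked ∧ running: {s6}.
States satisfying EX (¬blocked ∧ running): {s2, s3}.

{s2, s3}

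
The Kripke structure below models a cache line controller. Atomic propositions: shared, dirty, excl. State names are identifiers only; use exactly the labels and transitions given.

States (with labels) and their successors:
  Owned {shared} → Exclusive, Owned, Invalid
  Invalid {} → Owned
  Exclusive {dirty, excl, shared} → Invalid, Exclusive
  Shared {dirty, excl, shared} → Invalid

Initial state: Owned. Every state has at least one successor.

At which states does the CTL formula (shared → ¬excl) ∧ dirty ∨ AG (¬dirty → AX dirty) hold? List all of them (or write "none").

none

States satisfying ¬excl: {Owned, Invalid}.
States satisfying shared → ¬excl: {Owned, Invalid}.
States satisfying (shared → ¬excl) ∧ dirty: ∅.
States satisfying ¬dirty → AX dirty: {Exclusive, Shared}.
States satisfying AG (¬dirty → AX dirty): ∅.
States satisfying (shared → ¬excl) ∧ dirty ∨ AG (¬dirty → AX dirty): ∅.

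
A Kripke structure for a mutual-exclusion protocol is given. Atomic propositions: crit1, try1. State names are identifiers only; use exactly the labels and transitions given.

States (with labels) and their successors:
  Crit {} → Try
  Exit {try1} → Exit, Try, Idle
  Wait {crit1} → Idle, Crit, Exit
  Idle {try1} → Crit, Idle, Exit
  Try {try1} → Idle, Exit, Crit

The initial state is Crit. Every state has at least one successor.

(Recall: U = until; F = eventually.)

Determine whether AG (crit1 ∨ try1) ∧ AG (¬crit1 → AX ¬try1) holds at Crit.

No

States satisfying crit1 ∨ try1: {Exit, Wait, Idle, Try}.
States satisfying AG (crit1 ∨ try1): ∅.
States satisfying ¬crit1 → AX ¬try1: {Wait}.
States satisfying AG (¬crit1 → AX ¬try1): ∅.
States satisfying AG (crit1 ∨ try1) ∧ AG (¬crit1 → AX ¬try1): ∅.
Crit ∉ Sat(AG (crit1 ∨ try1) ∧ AG (¬crit1 → AX ¬try1)).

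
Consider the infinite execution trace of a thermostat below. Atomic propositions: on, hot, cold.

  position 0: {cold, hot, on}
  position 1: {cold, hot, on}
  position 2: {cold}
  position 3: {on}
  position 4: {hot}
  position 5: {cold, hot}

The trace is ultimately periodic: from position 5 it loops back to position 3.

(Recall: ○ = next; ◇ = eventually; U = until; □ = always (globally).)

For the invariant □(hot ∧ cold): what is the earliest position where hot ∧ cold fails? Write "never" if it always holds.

Check hot ∧ cold at each position in order: 0 ✓, 1 ✓.
At position 2 the labels are {cold}, so hot ∧ cold is false there. This is the first violation.

2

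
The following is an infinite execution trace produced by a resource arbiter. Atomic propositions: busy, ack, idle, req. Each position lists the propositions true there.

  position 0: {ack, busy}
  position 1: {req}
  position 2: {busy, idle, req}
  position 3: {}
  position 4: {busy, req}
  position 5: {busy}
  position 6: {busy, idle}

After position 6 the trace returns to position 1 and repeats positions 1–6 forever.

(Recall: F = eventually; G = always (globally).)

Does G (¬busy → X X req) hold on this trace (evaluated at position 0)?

¬busy → X X req must hold at every position from 0 onward. It fails at position 1, so G (¬busy → X X req) is false.
Positions where ¬busy holds: 1, 3.
Check X X req at each: 1→fails, 3→fails.

No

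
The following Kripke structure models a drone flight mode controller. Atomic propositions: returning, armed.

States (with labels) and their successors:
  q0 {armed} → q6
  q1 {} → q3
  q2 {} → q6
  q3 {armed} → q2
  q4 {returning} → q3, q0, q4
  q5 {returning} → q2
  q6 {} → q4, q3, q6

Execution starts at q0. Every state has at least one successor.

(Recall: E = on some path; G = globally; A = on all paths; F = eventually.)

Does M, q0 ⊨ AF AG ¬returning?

Does not hold

States satisfying AG ¬returning: ∅.
States satisfying AF AG ¬returning: ∅.
There is a path from q0 along which AG ¬returning never holds.
q0 ∉ Sat(AF AG ¬returning).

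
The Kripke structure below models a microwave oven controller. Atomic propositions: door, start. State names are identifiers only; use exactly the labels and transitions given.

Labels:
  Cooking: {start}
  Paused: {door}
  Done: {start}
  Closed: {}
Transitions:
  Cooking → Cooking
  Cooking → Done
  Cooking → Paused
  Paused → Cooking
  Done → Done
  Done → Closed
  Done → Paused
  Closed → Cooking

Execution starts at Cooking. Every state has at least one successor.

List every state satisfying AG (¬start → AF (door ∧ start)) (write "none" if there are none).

none

States satisfying ¬start → AF (door ∧ start): {Cooking, Done}.
States satisfying AG (¬start → AF (door ∧ start)): ∅.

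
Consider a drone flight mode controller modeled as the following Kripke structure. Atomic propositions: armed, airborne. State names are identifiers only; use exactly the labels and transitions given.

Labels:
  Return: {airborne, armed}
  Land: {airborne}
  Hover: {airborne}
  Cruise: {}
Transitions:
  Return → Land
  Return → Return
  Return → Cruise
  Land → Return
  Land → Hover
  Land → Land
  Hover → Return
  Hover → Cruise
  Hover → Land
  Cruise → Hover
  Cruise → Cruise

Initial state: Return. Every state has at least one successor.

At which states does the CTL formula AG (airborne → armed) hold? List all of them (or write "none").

States satisfying airborne → armed: {Return, Cruise}.
States satisfying AG (airborne → armed): ∅.

none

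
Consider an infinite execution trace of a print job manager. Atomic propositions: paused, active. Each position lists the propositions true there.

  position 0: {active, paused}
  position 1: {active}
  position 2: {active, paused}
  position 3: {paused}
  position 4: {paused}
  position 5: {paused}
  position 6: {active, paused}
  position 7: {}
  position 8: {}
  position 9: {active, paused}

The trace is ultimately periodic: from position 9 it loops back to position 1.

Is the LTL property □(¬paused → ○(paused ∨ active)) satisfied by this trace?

Does not hold

¬paused → ○(paused ∨ active) must hold at every position from 0 onward. It fails at position 7, so □(¬paused → ○(paused ∨ active)) is false.
Positions where ¬paused holds: 1, 7, 8.
Check ○(paused ∨ active) at each: 1→ok, 7→fails, 8→ok.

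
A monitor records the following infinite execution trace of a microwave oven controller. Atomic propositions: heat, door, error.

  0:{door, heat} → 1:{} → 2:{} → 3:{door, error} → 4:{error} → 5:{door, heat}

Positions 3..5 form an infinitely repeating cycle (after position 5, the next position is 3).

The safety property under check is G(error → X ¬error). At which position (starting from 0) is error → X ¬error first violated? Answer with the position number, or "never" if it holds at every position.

3

Check error → X ¬error at each position in order: 0 ✓, 1 ✓, 2 ✓.
At position 3 the labels are {door, error} and the next position 4 has {error}, so error → X ¬error is false there. This is the first violation.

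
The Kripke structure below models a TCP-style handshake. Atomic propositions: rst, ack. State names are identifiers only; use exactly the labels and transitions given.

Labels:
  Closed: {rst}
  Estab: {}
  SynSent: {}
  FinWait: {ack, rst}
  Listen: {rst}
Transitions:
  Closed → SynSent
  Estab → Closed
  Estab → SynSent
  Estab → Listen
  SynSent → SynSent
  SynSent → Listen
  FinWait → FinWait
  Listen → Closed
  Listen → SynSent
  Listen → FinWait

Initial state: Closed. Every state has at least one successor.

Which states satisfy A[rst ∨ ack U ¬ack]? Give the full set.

States satisfying rst ∨ ack: {Closed, FinWait, Listen}.
States satisfying ¬ack: {Closed, Estab, SynSent, Listen}.
States satisfying A[rst ∨ ack U ¬ack]: {Closed, Estab, SynSent, Listen}.

{Closed, Estab, SynSent, Listen}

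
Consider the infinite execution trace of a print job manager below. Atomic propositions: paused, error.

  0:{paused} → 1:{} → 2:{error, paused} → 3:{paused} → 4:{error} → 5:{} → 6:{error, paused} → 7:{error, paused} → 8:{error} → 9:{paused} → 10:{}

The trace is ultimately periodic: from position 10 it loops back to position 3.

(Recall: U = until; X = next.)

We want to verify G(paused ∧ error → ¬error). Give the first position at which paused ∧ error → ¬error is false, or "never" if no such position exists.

2

Check paused ∧ error → ¬error at each position in order: 0 ✓, 1 ✓.
At position 2 the labels are {error, paused}, so paused ∧ error → ¬error is false there. This is the first violation.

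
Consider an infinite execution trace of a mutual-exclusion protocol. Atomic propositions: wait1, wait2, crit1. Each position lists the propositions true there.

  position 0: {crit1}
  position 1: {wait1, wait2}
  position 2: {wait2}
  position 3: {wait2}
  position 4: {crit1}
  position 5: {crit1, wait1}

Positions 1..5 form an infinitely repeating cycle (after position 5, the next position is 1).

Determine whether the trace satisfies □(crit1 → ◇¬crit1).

Holds

crit1 → ◇¬crit1 holds at every position 0..5, and those are all positions ever visited, so □(crit1 → ◇¬crit1) holds.
Positions where crit1 holds: 0, 4, 5.
Check ◇¬crit1 at each: 0→ok, 4→ok, 5→ok.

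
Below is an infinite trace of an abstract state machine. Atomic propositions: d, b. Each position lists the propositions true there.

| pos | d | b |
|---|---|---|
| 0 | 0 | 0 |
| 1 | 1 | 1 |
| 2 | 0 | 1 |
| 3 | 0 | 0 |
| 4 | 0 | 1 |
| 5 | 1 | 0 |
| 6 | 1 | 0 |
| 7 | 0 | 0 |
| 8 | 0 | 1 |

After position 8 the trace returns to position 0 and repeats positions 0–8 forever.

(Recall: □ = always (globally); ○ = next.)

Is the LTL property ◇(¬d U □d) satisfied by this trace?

Does not hold

¬d U □d is false at every position 0..8, so it never becomes true and ◇(¬d U □d) fails.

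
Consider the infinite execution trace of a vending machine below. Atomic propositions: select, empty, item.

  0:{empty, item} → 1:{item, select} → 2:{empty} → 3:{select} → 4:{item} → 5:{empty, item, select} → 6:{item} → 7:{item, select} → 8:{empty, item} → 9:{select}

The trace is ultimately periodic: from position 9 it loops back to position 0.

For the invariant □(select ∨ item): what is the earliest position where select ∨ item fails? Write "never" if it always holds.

2

Check select ∨ item at each position in order: 0 ✓, 1 ✓.
At position 2 the labels are {empty}, so select ∨ item is false there. This is the first violation.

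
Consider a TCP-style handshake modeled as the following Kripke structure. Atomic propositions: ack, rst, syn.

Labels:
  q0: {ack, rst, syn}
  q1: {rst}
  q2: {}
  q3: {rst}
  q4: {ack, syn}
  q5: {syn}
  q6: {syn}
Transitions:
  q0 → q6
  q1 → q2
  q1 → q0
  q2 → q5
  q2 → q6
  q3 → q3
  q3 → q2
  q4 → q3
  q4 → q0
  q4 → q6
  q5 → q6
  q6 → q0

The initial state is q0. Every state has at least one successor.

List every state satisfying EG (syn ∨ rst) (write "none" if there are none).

States satisfying syn ∨ rst: {q0, q1, q3, q4, q5, q6}.
States satisfying EG (syn ∨ rst): {q0, q1, q3, q4, q5, q6}.

{q0, q1, q3, q4, q5, q6}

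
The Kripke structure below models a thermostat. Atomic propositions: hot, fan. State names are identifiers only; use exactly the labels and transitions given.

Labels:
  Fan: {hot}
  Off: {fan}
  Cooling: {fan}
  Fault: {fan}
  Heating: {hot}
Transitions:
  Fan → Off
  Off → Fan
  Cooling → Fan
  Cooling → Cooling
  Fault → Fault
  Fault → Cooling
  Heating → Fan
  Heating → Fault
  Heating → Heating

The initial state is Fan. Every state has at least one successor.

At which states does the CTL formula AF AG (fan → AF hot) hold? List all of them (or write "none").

States satisfying AG (fan → AF hot): {Fan, Off}.
States satisfying AF AG (fan → AF hot): {Fan, Off}.

{Fan, Off}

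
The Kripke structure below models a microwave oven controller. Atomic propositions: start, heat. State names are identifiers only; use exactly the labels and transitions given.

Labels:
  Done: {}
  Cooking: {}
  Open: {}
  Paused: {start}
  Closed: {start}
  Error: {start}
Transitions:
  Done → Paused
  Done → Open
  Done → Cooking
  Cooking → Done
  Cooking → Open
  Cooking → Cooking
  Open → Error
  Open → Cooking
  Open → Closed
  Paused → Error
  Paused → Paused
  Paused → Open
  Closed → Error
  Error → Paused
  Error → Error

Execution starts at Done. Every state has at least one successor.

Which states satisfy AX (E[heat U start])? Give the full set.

{Closed, Error}

States satisfying E[heat U start]: {Paused, Closed, Error}.
States satisfying AX (E[heat U start]): {Closed, Error}.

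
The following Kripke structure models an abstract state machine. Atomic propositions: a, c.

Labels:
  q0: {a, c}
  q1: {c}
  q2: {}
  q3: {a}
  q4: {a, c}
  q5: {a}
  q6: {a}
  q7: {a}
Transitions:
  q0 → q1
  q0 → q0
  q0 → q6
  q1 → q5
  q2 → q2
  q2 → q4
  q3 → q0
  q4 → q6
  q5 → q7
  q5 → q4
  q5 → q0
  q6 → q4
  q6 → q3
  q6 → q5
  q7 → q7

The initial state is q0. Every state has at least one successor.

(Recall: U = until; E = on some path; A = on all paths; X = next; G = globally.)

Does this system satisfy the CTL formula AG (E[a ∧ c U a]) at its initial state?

States satisfying E[a ∧ c U a]: {q0, q3, q4, q5, q6, q7}.
States satisfying AG (E[a ∧ c U a]): {q7}.
q1 is reachable from q0 and violates E[a ∧ c U a], so AG fails at q0.
q0 ∉ Sat(AG (E[a ∧ c U a])).

No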